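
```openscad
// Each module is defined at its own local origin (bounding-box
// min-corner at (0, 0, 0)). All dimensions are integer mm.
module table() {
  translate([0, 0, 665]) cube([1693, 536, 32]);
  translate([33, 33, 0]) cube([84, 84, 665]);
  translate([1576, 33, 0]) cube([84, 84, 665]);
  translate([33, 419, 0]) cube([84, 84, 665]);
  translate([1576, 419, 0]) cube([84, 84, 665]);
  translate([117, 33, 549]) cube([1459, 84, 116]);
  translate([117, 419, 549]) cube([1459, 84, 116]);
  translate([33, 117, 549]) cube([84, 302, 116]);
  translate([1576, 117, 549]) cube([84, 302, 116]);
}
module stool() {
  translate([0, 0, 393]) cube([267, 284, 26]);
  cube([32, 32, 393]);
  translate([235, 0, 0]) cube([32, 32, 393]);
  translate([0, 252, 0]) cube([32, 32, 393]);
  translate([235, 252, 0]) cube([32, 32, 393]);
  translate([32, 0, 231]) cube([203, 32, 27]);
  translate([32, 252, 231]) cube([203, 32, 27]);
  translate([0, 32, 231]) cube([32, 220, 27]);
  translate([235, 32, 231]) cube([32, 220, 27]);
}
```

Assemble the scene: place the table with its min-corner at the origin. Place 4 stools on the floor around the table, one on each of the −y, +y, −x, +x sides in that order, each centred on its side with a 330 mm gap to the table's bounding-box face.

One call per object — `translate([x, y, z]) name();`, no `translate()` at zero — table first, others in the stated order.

table();
translate([713, -614, 0]) stool();
translate([713, 866, 0]) stool();
translate([-597, 126, 0]) stool();
translate([2023, 126, 0]) stool();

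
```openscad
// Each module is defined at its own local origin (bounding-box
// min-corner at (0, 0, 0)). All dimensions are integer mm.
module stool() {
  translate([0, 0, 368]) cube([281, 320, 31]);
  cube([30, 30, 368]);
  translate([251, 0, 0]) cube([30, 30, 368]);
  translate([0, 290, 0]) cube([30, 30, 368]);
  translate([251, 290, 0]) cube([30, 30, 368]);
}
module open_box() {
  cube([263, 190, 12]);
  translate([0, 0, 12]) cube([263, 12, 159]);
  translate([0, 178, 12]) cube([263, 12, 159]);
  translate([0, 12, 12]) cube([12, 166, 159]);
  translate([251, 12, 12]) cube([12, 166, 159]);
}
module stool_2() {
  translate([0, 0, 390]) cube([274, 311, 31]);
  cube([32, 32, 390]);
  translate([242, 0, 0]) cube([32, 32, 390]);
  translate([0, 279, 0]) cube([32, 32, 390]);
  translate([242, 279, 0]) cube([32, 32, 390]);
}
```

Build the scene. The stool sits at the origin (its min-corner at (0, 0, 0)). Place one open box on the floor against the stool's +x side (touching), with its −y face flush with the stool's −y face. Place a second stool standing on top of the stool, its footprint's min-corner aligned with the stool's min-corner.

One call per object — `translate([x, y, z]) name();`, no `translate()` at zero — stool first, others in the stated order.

stool();
translate([281, 0, 0]) open_box();
translate([0, 0, 399]) stool_2();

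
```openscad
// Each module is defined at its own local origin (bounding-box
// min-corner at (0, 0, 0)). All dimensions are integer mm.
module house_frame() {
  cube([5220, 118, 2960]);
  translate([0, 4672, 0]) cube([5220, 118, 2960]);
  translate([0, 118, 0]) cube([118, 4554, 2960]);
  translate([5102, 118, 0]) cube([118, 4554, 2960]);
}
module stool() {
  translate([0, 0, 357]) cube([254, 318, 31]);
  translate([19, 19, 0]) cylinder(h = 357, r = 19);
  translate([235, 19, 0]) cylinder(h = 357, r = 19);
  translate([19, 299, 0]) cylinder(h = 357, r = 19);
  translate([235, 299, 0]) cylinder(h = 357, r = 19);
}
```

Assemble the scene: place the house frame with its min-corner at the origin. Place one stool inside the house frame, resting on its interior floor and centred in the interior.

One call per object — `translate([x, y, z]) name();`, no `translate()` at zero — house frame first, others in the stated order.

house_frame();
translate([2483, 2236, 0]) stool();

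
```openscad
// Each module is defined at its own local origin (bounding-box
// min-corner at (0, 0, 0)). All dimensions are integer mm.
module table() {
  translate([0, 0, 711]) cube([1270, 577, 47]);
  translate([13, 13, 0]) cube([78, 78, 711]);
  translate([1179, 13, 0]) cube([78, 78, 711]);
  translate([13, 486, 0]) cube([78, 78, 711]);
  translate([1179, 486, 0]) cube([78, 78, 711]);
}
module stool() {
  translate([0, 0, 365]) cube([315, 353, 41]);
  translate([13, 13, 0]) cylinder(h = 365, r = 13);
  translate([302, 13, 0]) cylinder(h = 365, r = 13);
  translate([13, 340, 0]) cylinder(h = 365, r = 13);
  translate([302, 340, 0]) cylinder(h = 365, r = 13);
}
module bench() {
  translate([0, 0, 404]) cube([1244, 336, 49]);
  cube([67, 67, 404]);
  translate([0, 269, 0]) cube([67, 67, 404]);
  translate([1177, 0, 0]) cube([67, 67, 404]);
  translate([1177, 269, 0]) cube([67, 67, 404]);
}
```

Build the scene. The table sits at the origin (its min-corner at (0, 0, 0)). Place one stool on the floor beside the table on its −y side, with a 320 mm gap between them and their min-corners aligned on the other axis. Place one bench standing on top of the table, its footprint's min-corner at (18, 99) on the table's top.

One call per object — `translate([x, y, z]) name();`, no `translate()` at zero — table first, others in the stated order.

table();
translate([0, -673, 0]) stool();
translate([18, 99, 758]) bench();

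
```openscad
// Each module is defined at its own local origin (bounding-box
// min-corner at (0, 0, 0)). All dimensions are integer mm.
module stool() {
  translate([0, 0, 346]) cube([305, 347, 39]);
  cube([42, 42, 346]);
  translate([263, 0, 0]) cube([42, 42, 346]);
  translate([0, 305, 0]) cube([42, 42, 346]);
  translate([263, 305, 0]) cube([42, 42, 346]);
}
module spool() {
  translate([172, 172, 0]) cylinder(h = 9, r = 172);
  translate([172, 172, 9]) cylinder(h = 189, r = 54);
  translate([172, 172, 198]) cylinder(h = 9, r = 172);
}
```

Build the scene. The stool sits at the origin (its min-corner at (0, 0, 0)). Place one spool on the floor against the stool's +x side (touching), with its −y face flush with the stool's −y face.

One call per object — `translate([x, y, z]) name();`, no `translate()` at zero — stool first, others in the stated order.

stool();
translate([305, 0, 0]) spool();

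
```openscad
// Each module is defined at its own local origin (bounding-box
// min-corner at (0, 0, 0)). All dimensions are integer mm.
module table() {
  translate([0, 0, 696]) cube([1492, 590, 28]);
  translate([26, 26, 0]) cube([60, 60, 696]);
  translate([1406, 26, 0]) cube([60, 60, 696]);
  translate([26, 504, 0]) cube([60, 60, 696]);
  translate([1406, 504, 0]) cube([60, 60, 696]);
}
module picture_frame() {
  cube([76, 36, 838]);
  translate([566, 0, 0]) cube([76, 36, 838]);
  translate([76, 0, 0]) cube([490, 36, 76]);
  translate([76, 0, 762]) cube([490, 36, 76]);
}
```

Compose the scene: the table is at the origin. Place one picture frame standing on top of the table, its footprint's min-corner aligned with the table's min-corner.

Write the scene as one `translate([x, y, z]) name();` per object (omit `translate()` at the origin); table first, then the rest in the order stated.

table();
translate([0, 0, 724]) picture_frame();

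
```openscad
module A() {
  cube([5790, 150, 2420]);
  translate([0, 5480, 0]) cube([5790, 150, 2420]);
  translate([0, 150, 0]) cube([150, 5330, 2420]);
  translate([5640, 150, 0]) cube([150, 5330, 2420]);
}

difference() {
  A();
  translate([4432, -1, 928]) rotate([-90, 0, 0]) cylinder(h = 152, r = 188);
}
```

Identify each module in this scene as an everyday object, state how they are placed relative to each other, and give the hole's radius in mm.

A is a house frame. The house frame has a circular hole through its front wall. The hole's radius is 188 mm.

The subtracted cylinder has r = 188 mm.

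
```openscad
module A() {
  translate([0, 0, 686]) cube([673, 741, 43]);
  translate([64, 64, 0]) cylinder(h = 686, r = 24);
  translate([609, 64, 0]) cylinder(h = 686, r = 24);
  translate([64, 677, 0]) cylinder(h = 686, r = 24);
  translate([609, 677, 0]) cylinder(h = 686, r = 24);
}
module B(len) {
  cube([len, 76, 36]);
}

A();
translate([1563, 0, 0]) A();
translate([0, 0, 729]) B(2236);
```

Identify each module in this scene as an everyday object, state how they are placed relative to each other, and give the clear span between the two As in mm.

Second table starts at x = 1563; first ends at x = 673; clear span = 1563 − 673 = 890 mm.

A is a table. B is a beam. A beam spans the tops of two tables. The clear span between the two tables is 890 mm.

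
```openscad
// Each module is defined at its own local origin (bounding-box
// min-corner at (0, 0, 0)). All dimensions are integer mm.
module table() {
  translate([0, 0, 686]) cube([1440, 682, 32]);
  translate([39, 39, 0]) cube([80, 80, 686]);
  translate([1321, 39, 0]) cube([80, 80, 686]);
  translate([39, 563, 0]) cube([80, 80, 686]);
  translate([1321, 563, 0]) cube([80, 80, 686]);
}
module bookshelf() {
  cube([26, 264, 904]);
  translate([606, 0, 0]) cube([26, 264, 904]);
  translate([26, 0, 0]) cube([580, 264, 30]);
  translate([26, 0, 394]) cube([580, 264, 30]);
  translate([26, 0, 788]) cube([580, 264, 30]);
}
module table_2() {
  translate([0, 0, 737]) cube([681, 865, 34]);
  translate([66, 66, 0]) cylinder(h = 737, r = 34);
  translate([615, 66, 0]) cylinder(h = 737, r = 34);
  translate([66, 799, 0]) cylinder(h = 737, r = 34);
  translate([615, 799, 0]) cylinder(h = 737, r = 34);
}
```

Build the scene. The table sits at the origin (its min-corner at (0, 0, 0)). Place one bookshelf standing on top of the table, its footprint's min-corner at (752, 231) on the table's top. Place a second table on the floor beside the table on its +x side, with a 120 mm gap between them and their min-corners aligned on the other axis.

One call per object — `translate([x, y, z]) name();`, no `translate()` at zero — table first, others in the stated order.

table();
translate([752, 231, 718]) bookshelf();
translate([1560, 0, 0]) table_2();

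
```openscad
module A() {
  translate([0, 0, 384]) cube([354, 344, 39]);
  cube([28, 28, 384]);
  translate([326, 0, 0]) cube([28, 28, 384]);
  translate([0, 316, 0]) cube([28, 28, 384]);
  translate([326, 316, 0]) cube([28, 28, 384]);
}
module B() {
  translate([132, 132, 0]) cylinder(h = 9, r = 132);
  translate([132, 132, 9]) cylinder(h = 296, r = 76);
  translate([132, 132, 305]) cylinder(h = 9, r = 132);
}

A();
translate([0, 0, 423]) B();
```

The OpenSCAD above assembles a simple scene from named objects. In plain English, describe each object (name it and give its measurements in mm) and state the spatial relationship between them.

A is a four-legged stool. The seat is a 354×344×39 mm slab whose top surface is at z = 423 mm; four square legs, each 28×28 mm in cross-section, run from the floor (z = 0) to the underside of the seat, each flush with a corner of the seat.

B is a spool: two coaxial disc flanges of radius 132 mm and thickness 9 mm, joined by a core cylinder of radius 76 mm and height 296 mm. The lower flange rests on z = 0 and the three cylinders share a vertical axis.

The spool is on top of the stool.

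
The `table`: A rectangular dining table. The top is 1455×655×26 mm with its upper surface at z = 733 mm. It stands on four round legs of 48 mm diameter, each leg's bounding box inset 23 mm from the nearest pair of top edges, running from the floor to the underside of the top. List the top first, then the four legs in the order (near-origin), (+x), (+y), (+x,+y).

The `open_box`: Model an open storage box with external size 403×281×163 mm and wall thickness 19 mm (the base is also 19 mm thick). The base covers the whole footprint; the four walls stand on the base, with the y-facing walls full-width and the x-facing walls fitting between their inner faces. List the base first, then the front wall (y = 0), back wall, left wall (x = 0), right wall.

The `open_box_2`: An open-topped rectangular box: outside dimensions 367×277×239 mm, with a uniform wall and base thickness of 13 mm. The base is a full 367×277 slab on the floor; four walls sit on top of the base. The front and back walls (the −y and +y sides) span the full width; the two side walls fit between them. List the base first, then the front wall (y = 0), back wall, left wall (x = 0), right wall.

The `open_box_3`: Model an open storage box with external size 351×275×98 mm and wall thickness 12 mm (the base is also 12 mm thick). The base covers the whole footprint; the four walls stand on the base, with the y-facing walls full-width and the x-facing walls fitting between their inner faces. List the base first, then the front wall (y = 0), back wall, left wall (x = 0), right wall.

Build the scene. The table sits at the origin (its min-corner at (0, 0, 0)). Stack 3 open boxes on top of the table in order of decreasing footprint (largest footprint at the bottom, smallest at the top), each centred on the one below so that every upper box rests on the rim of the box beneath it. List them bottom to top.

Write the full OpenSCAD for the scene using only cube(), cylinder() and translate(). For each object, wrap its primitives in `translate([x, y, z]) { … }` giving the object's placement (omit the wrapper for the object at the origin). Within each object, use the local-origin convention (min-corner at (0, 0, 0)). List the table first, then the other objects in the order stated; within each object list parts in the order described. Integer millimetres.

translate([0, 0, 707]) cube([1455, 655, 26]);
translate([47, 47, 0]) cylinder(h = 707, r = 24);
translate([1408, 47, 0]) cylinder(h = 707, r = 24);
translate([47, 608, 0]) cylinder(h = 707, r = 24);
translate([1408, 608, 0]) cylinder(h = 707, r = 24);
translate([526, 187, 733]) {
  cube([403, 281, 19]);
  translate([0, 0, 19]) cube([403, 19, 144]);
  translate([0, 262, 19]) cube([403, 19, 144]);
  translate([0, 19, 19]) cube([19, 243, 144]);
  translate([384, 19, 19]) cube([19, 243, 144]);
}
translate([544, 189, 896]) {
  cube([367, 277, 13]);
  translate([0, 0, 13]) cube([367, 13, 226]);
  translate([0, 264, 13]) cube([367, 13, 226]);
  translate([0, 13, 13]) cube([13, 251, 226]);
  translate([354, 13, 13]) cube([13, 251, 226]);
}
translate([552, 190, 1135]) {
  cube([351, 275, 12]);
  translate([0, 0, 12]) cube([351, 12, 86]);
  translate([0, 263, 12]) cube([351, 12, 86]);
  translate([0, 12, 12]) cube([12, 251, 86]);
  translate([339, 12, 12]) cube([12, 251, 86]);
}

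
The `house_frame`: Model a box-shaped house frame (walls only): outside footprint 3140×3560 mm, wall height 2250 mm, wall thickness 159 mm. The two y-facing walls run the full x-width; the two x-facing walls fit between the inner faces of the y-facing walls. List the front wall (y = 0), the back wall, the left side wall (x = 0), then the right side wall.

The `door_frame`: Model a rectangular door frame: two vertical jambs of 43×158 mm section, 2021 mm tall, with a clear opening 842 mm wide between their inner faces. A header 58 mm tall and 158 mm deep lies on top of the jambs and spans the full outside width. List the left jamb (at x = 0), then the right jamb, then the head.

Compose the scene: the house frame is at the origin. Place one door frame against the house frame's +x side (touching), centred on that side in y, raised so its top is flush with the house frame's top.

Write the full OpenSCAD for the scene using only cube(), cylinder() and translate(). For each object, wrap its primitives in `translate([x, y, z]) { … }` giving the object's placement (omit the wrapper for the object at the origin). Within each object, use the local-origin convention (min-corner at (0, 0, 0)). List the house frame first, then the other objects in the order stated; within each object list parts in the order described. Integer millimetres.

cube([3140, 159, 2250]);
translate([0, 3401, 0]) cube([3140, 159, 2250]);
translate([0, 159, 0]) cube([159, 3242, 2250]);
translate([2981, 159, 0]) cube([159, 3242, 2250]);
translate([3140, 1701, 171]) {
  cube([43, 158, 2021]);
  translate([885, 0, 0]) cube([43, 158, 2021]);
  translate([0, 0, 2021]) cube([928, 158, 58]);
}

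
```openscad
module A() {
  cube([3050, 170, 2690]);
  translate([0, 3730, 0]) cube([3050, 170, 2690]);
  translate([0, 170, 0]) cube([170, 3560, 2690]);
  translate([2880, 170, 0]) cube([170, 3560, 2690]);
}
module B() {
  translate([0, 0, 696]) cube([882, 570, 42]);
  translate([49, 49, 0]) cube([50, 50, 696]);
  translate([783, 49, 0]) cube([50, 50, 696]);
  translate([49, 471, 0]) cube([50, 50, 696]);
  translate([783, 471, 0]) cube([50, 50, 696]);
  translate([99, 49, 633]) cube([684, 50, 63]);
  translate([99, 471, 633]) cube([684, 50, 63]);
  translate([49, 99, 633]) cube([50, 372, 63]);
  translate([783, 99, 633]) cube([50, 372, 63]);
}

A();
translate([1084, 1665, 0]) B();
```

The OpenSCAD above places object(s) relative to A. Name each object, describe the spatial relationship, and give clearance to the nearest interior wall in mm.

A is a house frame. B is a table. The table sits inside the house frame, centred. The clearance to the nearest interior wall is 914 mm.

Clearances: x = 914, y = 1495; minimum 914 mm.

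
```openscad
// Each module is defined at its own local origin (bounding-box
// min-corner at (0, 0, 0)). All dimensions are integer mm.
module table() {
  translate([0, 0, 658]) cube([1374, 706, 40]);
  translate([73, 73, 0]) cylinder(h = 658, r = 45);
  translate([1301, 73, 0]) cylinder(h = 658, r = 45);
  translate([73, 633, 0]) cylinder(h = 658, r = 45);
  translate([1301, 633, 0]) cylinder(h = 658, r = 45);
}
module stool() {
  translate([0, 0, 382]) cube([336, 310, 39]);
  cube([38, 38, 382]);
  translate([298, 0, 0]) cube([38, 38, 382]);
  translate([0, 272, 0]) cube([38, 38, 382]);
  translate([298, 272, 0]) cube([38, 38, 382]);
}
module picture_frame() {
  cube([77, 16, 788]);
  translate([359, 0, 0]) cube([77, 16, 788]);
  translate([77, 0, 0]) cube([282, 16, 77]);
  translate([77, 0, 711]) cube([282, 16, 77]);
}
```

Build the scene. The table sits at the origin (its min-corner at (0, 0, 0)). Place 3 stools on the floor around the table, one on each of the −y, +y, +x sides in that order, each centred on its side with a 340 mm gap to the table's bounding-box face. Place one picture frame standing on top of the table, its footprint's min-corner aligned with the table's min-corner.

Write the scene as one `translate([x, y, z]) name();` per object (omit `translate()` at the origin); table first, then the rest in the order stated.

table();
translate([519, -650, 0]) stool();
translate([519, 1046, 0]) stool();
translate([1714, 198, 0]) stool();
translate([0, 0, 698]) picture_frame();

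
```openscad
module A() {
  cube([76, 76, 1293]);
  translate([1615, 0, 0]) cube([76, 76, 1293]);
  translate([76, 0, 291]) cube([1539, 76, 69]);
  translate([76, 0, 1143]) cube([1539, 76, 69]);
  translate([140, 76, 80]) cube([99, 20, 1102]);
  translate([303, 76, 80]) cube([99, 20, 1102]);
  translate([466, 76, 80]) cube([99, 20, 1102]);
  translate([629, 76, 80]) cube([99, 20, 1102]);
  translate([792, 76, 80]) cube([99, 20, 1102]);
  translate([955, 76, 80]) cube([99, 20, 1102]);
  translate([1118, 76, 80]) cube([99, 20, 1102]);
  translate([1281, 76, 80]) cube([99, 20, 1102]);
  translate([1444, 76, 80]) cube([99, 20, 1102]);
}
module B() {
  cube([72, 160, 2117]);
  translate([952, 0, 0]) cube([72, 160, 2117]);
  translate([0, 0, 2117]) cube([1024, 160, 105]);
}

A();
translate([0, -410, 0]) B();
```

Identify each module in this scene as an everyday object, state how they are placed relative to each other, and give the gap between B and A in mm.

A is a fence section. B is a door frame. The door frame is on the floor beside the fence section on its −y side. The gap between the door frame and the fence section is 250 mm.

The door frame's nearest face is 250 mm from the fence section's −y face.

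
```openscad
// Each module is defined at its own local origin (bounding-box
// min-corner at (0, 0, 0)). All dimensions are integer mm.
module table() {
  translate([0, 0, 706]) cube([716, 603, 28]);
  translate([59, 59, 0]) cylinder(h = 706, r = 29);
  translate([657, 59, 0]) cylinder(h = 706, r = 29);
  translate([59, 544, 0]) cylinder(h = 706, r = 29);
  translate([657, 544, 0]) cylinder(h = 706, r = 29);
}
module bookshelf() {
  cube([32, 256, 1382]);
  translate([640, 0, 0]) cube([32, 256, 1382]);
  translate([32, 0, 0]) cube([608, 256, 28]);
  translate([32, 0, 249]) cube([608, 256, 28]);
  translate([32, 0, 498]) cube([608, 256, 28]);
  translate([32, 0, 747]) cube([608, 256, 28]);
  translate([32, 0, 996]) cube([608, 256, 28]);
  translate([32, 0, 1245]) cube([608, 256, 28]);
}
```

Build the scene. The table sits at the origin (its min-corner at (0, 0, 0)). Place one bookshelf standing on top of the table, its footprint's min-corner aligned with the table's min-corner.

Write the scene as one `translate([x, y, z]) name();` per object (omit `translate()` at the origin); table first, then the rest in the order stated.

table();
translate([0, 0, 734]) bookshelf();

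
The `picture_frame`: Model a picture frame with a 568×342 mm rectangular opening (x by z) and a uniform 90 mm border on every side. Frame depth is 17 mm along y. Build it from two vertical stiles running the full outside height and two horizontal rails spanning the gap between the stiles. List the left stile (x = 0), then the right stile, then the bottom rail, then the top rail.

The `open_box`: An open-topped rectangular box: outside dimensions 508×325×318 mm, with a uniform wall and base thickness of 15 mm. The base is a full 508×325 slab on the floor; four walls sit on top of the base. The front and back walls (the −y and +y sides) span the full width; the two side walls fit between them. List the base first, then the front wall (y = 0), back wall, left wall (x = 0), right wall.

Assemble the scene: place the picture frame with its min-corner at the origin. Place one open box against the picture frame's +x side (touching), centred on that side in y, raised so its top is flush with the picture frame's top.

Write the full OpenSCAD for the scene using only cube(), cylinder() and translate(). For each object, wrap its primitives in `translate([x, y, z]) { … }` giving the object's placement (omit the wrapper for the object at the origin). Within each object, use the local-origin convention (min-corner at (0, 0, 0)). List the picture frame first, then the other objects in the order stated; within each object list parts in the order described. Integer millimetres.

cube([90, 17, 522]);
translate([658, 0, 0]) cube([90, 17, 522]);
translate([90, 0, 0]) cube([568, 17, 90]);
translate([90, 0, 432]) cube([568, 17, 90]);
translate([748, -154, 204]) {
  cube([508, 325, 15]);
  translate([0, 0, 15]) cube([508, 15, 303]);
  translate([0, 310, 15]) cube([508, 15, 303]);
  translate([0, 15, 15]) cube([15, 295, 303]);
  translate([493, 15, 15]) cube([15, 295, 303]);
}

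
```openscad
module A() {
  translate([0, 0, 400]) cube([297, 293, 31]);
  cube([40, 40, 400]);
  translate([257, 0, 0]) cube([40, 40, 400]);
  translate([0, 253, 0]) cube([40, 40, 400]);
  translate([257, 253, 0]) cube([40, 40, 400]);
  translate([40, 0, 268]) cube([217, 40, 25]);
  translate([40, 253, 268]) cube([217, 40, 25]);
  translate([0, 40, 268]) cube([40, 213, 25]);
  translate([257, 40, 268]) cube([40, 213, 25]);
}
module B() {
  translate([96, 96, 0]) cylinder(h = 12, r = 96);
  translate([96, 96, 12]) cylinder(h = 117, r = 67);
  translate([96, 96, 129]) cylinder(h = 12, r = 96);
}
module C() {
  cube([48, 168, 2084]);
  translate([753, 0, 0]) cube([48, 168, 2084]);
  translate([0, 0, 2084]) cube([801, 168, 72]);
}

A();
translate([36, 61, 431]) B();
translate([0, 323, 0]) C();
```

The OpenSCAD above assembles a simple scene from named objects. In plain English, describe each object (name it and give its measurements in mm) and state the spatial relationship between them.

A is a four-legged stool. The seat is 297×293 mm, 31 mm thick, top at z = 431 mm. It stands on four square legs, each 40×40 mm in cross-section, from z = 0 to the seat underside, each flush with a corner of the seat. Four stretchers, 40 mm wide and 25 mm tall, connect adjacent legs with their undersides at z = 268 mm, each running between the inner faces of the legs it joins and aligned with the legs' outer faces on the other axis.

B is a spool: two coaxial disc flanges of radius 96 mm and thickness 12 mm, joined by a core cylinder of radius 67 mm and height 117 mm. The lower flange rests on z = 0 and the three cylinders share a vertical axis.

C is a rectangular door frame: two vertical jambs of 48×168 mm section, 2084 mm tall, with a clear opening 705 mm wide between their inner faces. A header 72 mm tall and 168 mm deep lies on top of the jambs and spans the full outside width.

The spool is on top of the stool. The door frame is on the floor beside the stool on its +y side.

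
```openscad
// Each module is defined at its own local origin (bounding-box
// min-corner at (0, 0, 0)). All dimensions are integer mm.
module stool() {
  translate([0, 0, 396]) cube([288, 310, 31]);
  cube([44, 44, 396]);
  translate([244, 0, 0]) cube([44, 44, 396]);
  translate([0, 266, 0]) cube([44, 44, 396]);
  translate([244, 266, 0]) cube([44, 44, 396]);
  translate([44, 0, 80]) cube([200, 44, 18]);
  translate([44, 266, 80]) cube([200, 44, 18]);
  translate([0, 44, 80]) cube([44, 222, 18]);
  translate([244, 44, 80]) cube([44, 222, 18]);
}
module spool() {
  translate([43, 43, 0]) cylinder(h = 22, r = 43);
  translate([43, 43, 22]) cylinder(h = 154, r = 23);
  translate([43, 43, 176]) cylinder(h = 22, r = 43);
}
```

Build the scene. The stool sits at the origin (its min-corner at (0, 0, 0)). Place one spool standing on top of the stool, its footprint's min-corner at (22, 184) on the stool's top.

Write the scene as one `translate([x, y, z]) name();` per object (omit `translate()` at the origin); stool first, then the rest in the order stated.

stool();
translate([22, 184, 427]) spool();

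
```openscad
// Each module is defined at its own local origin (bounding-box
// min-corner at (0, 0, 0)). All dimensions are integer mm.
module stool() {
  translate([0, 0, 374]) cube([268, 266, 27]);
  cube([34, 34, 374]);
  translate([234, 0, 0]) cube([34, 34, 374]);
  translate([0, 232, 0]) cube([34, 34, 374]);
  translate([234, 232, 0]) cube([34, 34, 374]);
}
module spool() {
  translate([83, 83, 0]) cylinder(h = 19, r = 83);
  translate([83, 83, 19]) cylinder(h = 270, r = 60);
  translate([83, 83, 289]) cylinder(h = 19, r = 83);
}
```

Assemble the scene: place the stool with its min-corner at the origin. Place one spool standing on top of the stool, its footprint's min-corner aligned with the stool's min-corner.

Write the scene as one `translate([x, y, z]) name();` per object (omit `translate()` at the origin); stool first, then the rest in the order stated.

stool();
translate([0, 0, 401]) spool();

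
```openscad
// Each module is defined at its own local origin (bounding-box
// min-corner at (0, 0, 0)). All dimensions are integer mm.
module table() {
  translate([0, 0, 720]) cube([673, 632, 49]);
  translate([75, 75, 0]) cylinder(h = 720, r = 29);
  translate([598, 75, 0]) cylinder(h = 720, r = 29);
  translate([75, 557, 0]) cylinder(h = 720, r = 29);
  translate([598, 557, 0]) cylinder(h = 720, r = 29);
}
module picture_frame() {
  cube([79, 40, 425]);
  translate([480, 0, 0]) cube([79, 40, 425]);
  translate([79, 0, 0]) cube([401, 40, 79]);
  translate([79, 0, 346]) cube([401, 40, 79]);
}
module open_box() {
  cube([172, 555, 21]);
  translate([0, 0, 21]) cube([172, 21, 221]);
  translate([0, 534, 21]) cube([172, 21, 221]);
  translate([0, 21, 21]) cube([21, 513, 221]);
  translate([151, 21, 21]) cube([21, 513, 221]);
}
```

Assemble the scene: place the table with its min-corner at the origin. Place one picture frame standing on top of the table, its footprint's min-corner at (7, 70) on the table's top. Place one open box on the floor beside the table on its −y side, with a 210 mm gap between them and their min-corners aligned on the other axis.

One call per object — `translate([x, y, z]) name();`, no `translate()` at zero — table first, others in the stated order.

table();
translate([7, 70, 769]) picture_frame();
translate([0, -765, 0]) open_box();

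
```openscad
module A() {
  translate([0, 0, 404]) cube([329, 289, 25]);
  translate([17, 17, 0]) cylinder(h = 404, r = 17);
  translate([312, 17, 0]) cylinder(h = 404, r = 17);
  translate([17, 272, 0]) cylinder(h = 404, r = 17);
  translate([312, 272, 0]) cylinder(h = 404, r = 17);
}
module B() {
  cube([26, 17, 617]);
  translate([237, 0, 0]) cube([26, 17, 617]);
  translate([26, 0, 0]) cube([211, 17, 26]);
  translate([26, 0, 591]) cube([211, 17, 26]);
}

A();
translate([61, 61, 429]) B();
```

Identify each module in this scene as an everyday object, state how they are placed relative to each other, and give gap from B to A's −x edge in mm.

The picture frame's min-x is at 61; the stool's min-x is 0; gap = 61 mm.

A is a stool. B is a picture frame. The picture frame is on top of the stool. The gap from the picture frame to the stool's −x edge is 61 mm.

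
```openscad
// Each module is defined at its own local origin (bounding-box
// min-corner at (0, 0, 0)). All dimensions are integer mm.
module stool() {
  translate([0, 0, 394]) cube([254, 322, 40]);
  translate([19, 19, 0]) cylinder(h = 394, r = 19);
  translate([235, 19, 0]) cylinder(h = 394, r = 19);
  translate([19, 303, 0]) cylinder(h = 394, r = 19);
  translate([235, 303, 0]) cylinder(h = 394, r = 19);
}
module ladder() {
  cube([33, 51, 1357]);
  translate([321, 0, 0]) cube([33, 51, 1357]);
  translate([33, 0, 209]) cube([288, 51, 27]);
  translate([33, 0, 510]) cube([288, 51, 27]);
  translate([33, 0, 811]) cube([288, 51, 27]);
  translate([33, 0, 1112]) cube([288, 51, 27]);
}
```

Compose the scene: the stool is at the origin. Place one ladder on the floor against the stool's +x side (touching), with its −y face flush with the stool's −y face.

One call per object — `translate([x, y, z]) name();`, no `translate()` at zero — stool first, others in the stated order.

stool();
translate([254, 0, 0]) ladder();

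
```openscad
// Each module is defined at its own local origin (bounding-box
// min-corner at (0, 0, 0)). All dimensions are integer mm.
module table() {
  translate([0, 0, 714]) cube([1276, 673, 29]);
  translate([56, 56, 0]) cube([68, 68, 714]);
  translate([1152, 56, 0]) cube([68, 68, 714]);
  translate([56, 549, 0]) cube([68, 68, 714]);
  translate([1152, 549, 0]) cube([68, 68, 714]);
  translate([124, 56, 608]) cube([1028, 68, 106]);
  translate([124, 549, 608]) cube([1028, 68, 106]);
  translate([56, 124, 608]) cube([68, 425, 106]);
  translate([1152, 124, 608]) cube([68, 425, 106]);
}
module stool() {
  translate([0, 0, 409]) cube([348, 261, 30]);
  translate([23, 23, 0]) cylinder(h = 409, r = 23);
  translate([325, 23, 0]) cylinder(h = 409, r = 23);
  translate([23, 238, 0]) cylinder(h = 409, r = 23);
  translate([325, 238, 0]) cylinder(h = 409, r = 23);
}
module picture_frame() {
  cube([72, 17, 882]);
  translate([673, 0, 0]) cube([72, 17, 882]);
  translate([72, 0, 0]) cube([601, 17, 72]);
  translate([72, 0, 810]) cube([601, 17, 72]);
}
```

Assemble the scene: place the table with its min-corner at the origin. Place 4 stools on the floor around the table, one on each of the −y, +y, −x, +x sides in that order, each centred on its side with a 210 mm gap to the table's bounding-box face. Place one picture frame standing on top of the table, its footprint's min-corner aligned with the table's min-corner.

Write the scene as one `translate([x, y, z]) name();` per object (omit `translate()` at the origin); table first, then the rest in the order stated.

table();
translate([464, -471, 0]) stool();
translate([464, 883, 0]) stool();
translate([-558, 206, 0]) stool();
translate([1486, 206, 0]) stool();
translate([0, 0, 743]) picture_frame();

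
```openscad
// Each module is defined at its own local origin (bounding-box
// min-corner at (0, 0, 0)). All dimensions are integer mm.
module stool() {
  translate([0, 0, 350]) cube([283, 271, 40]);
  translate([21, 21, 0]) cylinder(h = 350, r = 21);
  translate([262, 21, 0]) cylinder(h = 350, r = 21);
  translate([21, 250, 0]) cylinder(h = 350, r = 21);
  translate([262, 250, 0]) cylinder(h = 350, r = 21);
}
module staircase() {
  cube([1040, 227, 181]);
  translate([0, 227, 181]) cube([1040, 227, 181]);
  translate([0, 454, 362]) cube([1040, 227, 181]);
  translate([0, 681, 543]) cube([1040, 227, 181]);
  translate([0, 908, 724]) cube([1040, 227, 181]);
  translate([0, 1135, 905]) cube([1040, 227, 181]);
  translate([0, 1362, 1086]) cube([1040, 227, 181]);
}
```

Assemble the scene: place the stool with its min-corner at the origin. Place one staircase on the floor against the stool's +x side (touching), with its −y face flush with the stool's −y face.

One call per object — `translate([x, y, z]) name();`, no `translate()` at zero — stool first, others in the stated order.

stool();
translate([283, 0, 0]) staircase();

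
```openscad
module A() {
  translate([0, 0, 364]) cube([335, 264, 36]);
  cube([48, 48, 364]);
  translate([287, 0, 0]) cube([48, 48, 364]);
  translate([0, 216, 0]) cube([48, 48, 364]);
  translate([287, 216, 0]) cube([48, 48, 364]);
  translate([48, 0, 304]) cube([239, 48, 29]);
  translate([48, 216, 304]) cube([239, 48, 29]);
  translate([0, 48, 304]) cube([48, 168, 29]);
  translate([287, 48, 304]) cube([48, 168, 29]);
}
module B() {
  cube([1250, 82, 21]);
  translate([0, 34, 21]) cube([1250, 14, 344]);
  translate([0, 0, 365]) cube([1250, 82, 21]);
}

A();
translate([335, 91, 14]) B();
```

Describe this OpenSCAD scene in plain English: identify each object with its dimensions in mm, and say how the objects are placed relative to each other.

A is a four-legged stool. The seat is a 335×264×36 mm slab whose top surface is at z = 400 mm; four square legs, each 48×48 mm in cross-section, run from the floor (z = 0) to the underside of the seat, each flush with a corner of the seat. Four stretchers, 48 mm wide and 29 mm tall, connect adjacent legs with their undersides at z = 304 mm, each running between the inner faces of the legs it joins and aligned with the legs' outer faces on the other axis.

B is an I-beam lying along x, 1250 mm long. Overall section height 386 mm. Two flanges 82 mm wide (y) and 21 mm thick, one on the floor and one at the top; a web 14 mm thick runs between them, centred on the flange width.

The I-beam is beside the stool with their tops flush at z = 400.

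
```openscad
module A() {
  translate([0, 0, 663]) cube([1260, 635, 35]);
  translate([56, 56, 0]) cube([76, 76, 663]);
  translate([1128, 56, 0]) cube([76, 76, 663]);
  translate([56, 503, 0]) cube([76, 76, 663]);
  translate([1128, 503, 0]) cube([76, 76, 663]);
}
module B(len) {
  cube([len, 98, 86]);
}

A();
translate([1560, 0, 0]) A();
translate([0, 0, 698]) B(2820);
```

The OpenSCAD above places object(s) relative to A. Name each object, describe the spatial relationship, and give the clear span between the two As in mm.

Second table starts at x = 1560; first ends at x = 1260; clear span = 1560 − 1260 = 300 mm.

A is a table. B is a beam. A beam spans the tops of two tables. The clear span between the two tables is 300 mm.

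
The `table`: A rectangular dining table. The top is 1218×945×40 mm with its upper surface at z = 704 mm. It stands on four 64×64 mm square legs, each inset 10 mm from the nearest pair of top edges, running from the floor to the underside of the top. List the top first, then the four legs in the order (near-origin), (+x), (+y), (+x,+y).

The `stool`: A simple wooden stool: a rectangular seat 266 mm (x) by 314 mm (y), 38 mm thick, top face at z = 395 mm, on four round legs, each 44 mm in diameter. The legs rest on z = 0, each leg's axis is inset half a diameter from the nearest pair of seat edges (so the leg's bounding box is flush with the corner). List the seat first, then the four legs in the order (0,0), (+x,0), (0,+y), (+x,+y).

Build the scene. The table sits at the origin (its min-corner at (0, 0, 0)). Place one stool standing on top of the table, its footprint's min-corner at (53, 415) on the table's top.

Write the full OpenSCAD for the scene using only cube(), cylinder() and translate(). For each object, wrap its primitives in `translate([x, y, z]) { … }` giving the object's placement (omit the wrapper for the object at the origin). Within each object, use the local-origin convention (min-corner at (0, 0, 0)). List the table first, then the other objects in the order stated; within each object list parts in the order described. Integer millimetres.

translate([0, 0, 664]) cube([1218, 945, 40]);
translate([10, 10, 0]) cube([64, 64, 664]);
translate([1144, 10, 0]) cube([64, 64, 664]);
translate([10, 871, 0]) cube([64, 64, 664]);
translate([1144, 871, 0]) cube([64, 64, 664]);
translate([53, 415, 704]) {
  translate([0, 0, 357]) cube([266, 314, 38]);
  translate([22, 22, 0]) cylinder(h = 357, r = 22);
  translate([244, 22, 0]) cylinder(h = 357, r = 22);
  translate([22, 292, 0]) cylinder(h = 357, r = 22);
  translate([244, 292, 0]) cylinder(h = 357, r = 22);
}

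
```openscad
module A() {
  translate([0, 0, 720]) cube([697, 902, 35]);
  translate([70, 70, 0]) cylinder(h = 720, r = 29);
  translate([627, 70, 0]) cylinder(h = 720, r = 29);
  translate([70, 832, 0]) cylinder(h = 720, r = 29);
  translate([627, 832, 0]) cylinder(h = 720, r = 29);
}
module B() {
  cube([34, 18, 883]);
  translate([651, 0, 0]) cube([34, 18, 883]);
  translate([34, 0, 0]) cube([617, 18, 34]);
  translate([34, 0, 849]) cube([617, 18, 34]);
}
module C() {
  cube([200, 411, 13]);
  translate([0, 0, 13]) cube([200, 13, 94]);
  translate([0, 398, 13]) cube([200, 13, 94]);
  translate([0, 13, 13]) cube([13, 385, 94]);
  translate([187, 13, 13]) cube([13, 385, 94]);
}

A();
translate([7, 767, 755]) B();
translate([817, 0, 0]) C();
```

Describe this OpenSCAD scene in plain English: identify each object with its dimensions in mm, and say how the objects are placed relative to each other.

A is a table with a 697×902 mm rectangular top, 35 mm thick, top surface at z = 755 mm, supported by four round legs of 58 mm diameter, each leg's bounding box inset 41 mm from the nearest pair of top edges, running from the floor.

B is a picture frame with a 617×815 mm rectangular opening (x by z) and a uniform 34 mm border on every side. Frame depth is 18 mm along y. It is built from two vertical stiles running the full outside height and two horizontal rails spanning the gap between the stiles.

C is an open storage box with external size 200×411×107 mm and wall thickness 13 mm (the base is also 13 mm thick). The base covers the whole footprint; the four walls stand on the base, with the y-facing walls full-width and the x-facing walls fitting between their inner faces.

The picture frame is on top of the table. The open box is on the floor beside the table on its +x side.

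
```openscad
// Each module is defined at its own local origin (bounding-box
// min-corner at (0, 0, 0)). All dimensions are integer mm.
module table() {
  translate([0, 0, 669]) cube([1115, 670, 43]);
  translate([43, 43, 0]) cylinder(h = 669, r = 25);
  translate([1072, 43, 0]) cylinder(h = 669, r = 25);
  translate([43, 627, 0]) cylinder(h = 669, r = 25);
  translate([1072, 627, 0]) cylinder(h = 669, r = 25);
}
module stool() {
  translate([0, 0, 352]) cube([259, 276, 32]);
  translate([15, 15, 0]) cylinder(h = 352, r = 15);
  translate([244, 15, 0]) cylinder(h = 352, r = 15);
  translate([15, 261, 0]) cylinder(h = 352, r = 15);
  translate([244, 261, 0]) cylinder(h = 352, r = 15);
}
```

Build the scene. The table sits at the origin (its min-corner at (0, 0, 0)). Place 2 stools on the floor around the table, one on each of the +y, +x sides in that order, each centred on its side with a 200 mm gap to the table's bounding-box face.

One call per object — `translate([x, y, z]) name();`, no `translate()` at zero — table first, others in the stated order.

table();
translate([428, 870, 0]) stool();
translate([1315, 197, 0]) stool();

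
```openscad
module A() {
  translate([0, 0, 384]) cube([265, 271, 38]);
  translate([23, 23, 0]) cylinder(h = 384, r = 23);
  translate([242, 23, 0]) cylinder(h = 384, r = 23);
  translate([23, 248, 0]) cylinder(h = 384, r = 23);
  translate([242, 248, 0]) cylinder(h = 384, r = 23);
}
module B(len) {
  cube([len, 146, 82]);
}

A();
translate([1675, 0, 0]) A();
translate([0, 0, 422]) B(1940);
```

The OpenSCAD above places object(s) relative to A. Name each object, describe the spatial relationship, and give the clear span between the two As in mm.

A is a stool. B is a beam. A beam spans the tops of two stools. The clear span between the two stools is 1410 mm.

Second stool starts at x = 1675; first ends at x = 265; clear span = 1675 − 265 = 1410 mm.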